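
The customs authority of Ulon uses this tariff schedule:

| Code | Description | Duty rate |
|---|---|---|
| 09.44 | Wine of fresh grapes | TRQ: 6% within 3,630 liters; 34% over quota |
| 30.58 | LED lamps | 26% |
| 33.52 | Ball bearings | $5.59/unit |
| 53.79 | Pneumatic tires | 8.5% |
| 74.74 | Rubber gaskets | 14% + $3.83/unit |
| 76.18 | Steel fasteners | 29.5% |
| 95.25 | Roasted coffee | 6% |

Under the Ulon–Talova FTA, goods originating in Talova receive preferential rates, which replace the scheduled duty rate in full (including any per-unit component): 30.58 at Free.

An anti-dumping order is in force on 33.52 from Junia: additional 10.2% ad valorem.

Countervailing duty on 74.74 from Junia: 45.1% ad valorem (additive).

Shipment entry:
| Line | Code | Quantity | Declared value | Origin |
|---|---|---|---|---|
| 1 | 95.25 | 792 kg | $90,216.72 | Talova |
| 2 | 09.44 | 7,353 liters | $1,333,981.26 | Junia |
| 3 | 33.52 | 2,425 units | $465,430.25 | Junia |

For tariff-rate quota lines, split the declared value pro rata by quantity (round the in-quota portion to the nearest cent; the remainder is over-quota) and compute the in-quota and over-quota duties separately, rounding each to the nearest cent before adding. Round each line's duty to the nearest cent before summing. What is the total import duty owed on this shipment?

$335,600.98

Line 1 (95.25, Talova, 792 kg, $90,216.72):
Base rate for 95.25 is 6%.
Origin Talova is the FTA partner but 95.25 is not on the preference list; base rate stands.
Duty = $90,216.72 × 6% = $5,413.00.
Line 2 (09.44, Junia, 7,353 liters, $1,333,981.26):
Code 09.44 is under a tariff-rate quota (threshold 3,630 liters). In-quota: 3,630 liters at 6%; over-quota: 3,723 liters at 34%.
Pro-rata value split: in-quota = $1,333,981.26 × 3,630/7,353 = $658,554.60; over-quota = $1,333,981.26 − $658,554.60 = $675,426.66.
In-quota duty = $658,554.60 × 6% = $39,513.28. Over-quota duty = $675,426.66 × 34% = $229,645.06.
Line duty = $39,513.28 + $229,645.06 = $269,158.34.
Line 3 (33.52, Junia, 2,425 units, $465,430.25):
Base rate for 33.52 is $5.59/unit.
Additional duty on 33.52 from Junia: +10.2% ad valorem. Applied ad valorem rate = 10.2%.
Duty = $465,430.25 × 10.2% + 2,425 × $5.59 = $61,029.64.
Total = $5,413.00 + $269,158.34 + $61,029.64 = $335,600.98.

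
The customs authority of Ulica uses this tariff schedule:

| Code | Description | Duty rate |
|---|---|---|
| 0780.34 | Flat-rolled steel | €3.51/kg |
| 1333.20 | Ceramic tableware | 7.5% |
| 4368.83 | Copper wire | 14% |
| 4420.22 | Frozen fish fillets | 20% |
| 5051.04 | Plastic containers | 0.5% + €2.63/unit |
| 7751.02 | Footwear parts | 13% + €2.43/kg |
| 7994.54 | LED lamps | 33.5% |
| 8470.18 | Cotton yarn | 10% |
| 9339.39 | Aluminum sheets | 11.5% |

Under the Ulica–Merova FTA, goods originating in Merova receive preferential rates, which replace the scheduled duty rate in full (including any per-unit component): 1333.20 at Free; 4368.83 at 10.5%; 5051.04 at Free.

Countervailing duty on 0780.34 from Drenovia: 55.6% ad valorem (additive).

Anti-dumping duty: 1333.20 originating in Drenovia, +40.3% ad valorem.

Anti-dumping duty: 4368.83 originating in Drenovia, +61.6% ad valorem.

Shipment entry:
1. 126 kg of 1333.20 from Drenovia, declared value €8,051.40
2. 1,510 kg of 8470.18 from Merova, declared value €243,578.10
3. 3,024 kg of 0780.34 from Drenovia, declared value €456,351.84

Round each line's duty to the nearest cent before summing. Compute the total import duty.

Line 1 (1333.20, Drenovia, 126 kg, €8,051.40):
Base rate for 1333.20 is 7.5%.
1333.20 has an FTA preferential rate, but origin Drenovia is not Merova; base rate stands.
Additional duty on 1333.20 from Drenovia: +40.3%. Applied ad valorem rate: 7.5% + 40.3% = 47.8%.
Duty = €8,051.40 × 47.8% = €3,848.57.
Line 2 (8470.18, Merova, 1,510 kg, €243,578.10):
Base rate for 8470.18 is 10%.
Origin Merova is the FTA partner but 8470.18 is not on the preference list; base rate stands.
Duty = €243,578.10 × 10% = €24,357.81.
Line 3 (0780.34, Drenovia, 3,024 kg, €456,351.84):
Base rate for 0780.34 is €3.51/kg.
Additional duty on 0780.34 from Drenovia: +55.6% ad valorem. Applied ad valorem rate = 55.6%.
Duty = €456,351.84 × 55.6% + 3,024 × €3.51 = €264,345.86.
Total = €3,848.57 + €24,357.81 + €264,345.86 = €292,552.24.

€292,552.24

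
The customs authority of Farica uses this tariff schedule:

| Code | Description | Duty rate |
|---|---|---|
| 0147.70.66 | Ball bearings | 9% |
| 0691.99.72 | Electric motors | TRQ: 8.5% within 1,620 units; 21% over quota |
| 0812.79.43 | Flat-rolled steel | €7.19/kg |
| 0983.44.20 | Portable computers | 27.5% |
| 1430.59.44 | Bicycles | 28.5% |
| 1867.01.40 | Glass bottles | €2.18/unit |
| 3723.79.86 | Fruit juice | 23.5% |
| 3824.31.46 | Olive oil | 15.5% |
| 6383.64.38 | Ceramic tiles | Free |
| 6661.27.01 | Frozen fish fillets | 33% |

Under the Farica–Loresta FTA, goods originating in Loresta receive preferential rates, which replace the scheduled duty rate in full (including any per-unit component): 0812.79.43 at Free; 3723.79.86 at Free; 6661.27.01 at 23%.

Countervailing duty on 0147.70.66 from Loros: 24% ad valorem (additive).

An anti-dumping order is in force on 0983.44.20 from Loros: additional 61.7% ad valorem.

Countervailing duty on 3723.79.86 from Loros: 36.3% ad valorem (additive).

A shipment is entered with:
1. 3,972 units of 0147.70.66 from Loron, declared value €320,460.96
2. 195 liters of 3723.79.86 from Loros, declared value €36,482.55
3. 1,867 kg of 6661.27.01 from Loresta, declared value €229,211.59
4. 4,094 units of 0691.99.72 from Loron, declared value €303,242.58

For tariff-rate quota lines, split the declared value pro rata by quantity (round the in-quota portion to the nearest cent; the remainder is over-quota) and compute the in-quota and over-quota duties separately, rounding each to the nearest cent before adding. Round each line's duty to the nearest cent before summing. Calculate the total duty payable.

€152,058.49

Line 1 (0147.70.66, Loron, 3,972 units, €320,460.96):
Base rate for 0147.70.66 is 9%.
The additional-duty order on 0147.70.66 targets Loros, not Loron; it does not apply.
Duty = €320,460.96 × 9% = €28,841.49.
Line 2 (3723.79.86, Loros, 195 liters, €36,482.55):
Base rate for 3723.79.86 is 23.5%.
3723.79.86 has an FTA preferential rate, but origin Loros is not Loresta; base rate stands.
Additional duty on 3723.79.86 from Loros: +36.3%. Applied ad valorem rate: 23.5% + 36.3% = 59.8%.
Duty = €36,482.55 × 59.8% = €21,816.56.
Line 3 (6661.27.01, Loresta, 1,867 kg, €229,211.59):
Base rate for 6661.27.01 is 33%.
Origin Loresta qualifies under the Farica–Loresta agreement and 6661.27.01 is covered: preferential rate 23% applies instead.
Duty = €229,211.59 × 23% = €52,718.67.
Line 4 (0691.99.72, Loron, 4,094 units, €303,242.58):
Code 0691.99.72 is under a tariff-rate quota (threshold 1,620 units). In-quota: 1,620 units at 8.5%; over-quota: 2,474 units at 21%.
Pro-rata value split: in-quota = €303,242.58 × 1,620/4,094 = €119,993.40; over-quota = €303,242.58 − €119,993.40 = €183,249.18.
In-quota duty = €119,993.40 × 8.5% = €10,199.44. Over-quota duty = €183,249.18 × 21% = €38,482.33.
Line duty = €10,199.44 + €38,482.33 = €48,681.77.
Total = €28,841.49 + €21,816.56 + €52,718.67 + €48,681.77 = €152,058.49.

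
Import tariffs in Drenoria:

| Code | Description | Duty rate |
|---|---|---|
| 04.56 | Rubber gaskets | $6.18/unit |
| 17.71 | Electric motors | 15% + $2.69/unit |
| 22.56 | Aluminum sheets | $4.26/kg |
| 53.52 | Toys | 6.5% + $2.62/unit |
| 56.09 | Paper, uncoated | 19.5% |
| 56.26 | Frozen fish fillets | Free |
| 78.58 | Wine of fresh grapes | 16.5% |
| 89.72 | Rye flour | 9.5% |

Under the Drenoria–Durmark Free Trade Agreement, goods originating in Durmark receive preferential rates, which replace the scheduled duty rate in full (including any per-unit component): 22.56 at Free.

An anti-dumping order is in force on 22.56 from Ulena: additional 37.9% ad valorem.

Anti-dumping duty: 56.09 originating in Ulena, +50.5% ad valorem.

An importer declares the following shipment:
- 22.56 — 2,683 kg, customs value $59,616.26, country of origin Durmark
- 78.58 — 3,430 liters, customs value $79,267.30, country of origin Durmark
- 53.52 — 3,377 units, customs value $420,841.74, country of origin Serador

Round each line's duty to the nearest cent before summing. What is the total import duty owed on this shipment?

Line 1 (22.56, Durmark, 2,683 kg, $59,616.26):
Base rate for 22.56 is $4.26/kg.
Origin Durmark qualifies under the Drenoria–Durmark agreement and 22.56 is covered: preferential rate Free applies instead.
The additional-duty order on 22.56 targets Ulena, not Durmark; it does not apply.
Duty = $59,616.26 × 0% = $0.00.
Line 2 (78.58, Durmark, 3,430 liters, $79,267.30):
Base rate for 78.58 is 16.5%.
Origin Durmark is the FTA partner but 78.58 is not on the preference list; base rate stands.
Duty = $79,267.30 × 16.5% = $13,079.10.
Line 3 (53.52, Serador, 3,377 units, $420,841.74):
Base rate for 53.52 is 6.5% + $2.62/unit.
Duty = $420,841.74 × 6.5% + 3,377 × $2.62 = $36,202.45.
Total = $0.00 + $13,079.10 + $36,202.45 = $49,281.55.

$49,281.55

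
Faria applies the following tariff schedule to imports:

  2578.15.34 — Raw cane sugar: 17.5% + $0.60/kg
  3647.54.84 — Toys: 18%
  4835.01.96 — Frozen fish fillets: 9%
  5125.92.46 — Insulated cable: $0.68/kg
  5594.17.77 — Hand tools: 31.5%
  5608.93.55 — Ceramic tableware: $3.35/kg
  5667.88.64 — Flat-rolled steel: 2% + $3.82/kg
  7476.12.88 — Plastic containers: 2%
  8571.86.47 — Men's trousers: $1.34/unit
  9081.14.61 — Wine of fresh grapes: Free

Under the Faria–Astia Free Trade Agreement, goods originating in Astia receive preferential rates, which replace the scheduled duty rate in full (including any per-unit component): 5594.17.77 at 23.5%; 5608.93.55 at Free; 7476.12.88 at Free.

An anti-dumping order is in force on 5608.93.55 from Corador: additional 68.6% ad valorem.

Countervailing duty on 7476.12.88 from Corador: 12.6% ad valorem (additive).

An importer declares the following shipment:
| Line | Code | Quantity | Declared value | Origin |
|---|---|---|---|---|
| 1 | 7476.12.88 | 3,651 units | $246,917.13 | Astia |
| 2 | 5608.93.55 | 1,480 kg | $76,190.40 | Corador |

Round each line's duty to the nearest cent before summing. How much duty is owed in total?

$57,224.61

Line 1 (7476.12.88, Astia, 3,651 units, $246,917.13):
Base rate for 7476.12.88 is 2%.
Origin Astia qualifies under the Faria–Astia agreement and 7476.12.88 is covered: preferential rate Free applies instead.
The additional-duty order on 7476.12.88 targets Corador, not Astia; it does not apply.
Duty = $246,917.13 × 0% = $0.00.
Line 2 (5608.93.55, Corador, 1,480 kg, $76,190.40):
Base rate for 5608.93.55 is $3.35/kg.
5608.93.55 has an FTA preferential rate, but origin Corador is not Astia; base rate stands.
Additional duty on 5608.93.55 from Corador: +68.6% ad valorem. Applied ad valorem rate = 68.6%.
Duty = $76,190.40 × 68.6% + 1,480 × $3.35 = $57,224.61.
Total = $0.00 + $57,224.61 = $57,224.61.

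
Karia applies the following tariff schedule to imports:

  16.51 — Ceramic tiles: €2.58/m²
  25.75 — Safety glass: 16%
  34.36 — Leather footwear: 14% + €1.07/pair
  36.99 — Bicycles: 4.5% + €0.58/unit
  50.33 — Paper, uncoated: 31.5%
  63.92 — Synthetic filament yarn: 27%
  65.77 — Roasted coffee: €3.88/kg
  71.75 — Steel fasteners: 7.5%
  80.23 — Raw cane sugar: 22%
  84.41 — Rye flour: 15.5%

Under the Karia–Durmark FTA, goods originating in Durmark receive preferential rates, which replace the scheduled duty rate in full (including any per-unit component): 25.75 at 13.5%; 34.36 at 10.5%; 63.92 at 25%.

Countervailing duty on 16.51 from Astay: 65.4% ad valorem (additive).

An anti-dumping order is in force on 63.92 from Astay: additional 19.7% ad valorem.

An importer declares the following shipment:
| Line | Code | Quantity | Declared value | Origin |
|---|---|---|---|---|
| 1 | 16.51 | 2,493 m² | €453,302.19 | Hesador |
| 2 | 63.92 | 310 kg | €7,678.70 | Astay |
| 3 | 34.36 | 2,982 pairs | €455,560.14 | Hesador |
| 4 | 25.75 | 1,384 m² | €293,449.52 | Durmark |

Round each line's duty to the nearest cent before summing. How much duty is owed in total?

Line 1 (16.51, Hesador, 2,493 m², €453,302.19):
Base rate for 16.51 is €2.58/m².
The additional-duty order on 16.51 targets Astay, not Hesador; it does not apply.
Duty = 2,493 × €2.58 = €6,431.94.
Line 2 (63.92, Astay, 310 kg, €7,678.70):
Base rate for 63.92 is 27%.
63.92 has an FTA preferential rate, but origin Astay is not Durmark; base rate stands.
Additional duty on 63.92 from Astay: +19.7%. Applied ad valorem rate: 27% + 19.7% = 46.7%.
Duty = €7,678.70 × 46.7% = €3,585.95.
Line 3 (34.36, Hesador, 2,982 pairs, €455,560.14):
Base rate for 34.36 is 14% + €1.07/pair.
34.36 has an FTA preferential rate, but origin Hesador is not Durmark; base rate stands.
Duty = €455,560.14 × 14% + 2,982 × €1.07 = €66,969.16.
Line 4 (25.75, Durmark, 1,384 m², €293,449.52):
Base rate for 25.75 is 16%.
Origin Durmark qualifies under the Karia–Durmark agreement and 25.75 is covered: preferential rate 13.5% applies instead.
Duty = €293,449.52 × 13.5% = €39,615.69.
Total = €6,431.94 + €3,585.95 + €66,969.16 + €39,615.69 = €116,602.74.

€116,602.74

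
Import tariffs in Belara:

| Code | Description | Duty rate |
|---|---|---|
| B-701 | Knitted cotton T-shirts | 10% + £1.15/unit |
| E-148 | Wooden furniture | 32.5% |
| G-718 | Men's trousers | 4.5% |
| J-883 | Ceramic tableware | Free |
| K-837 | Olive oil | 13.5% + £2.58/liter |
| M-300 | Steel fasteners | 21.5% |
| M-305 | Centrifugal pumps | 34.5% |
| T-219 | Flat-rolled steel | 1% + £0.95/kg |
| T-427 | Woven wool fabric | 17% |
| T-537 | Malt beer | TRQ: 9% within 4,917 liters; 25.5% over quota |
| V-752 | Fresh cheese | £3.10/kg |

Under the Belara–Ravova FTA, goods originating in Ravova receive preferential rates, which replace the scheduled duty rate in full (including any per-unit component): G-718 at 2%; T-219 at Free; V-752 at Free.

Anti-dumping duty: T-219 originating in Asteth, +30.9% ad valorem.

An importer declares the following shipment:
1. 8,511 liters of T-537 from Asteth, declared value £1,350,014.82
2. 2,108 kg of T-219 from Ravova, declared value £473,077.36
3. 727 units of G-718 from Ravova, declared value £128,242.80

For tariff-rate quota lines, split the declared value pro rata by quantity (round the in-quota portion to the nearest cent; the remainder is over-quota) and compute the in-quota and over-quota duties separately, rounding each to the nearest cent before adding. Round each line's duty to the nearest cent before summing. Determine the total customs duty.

£218,129.44

Line 1 (T-537, Asteth, 8,511 liters, £1,350,014.82):
Code T-537 is under a tariff-rate quota (threshold 4,917 liters). In-quota: 4,917 liters at 9%; over-quota: 3,594 liters at 25.5%.
Pro-rata value split: in-quota = £1,350,014.82 × 4,917/8,511 = £779,934.54; over-quota = £1,350,014.82 − £779,934.54 = £570,080.28.
In-quota duty = £779,934.54 × 9% = £70,194.11. Over-quota duty = £570,080.28 × 25.5% = £145,370.47.
Line duty = £70,194.11 + £145,370.47 = £215,564.58.
Line 2 (T-219, Ravova, 2,108 kg, £473,077.36):
Base rate for T-219 is 1% + £0.95/kg.
Origin Ravova qualifies under the Belara–Ravova agreement and T-219 is covered: preferential rate Free applies instead.
The additional-duty order on T-219 targets Asteth, not Ravova; it does not apply.
Duty = £473,077.36 × 0% = £0.00.
Line 3 (G-718, Ravova, 727 units, £128,242.80):
Base rate for G-718 is 4.5%.
Origin Ravova qualifies under the Belara–Ravova agreement and G-718 is covered: preferential rate 2% applies instead.
Duty = £128,242.80 × 2% = £2,564.86.
Total = £215,564.58 + £0.00 + £2,564.86 = £218,129.44.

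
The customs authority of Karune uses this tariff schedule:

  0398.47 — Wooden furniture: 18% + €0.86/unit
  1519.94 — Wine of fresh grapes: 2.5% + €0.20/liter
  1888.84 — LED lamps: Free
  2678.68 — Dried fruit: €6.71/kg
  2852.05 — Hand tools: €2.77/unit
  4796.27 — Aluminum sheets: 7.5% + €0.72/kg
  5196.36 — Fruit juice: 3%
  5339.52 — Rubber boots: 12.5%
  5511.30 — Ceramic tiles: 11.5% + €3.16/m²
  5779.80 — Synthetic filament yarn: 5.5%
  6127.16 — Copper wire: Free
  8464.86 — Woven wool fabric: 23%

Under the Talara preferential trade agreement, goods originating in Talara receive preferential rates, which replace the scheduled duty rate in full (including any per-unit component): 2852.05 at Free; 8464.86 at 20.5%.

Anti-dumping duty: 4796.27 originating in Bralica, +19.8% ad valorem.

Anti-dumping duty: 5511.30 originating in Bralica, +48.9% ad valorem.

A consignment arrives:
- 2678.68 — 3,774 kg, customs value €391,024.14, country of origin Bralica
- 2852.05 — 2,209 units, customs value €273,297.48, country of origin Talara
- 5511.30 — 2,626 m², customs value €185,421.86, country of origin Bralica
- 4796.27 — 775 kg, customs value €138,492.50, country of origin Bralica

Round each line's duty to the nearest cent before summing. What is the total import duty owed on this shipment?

€183,982.95

Line 1 (2678.68, Bralica, 3,774 kg, €391,024.14):
Base rate for 2678.68 is €6.71/kg.
Duty = 3,774 × €6.71 = €25,323.54.
Line 2 (2852.05, Talara, 2,209 units, €273,297.48):
Base rate for 2852.05 is €2.77/unit.
Origin Talara qualifies under the Karune–Talara agreement and 2852.05 is covered: preferential rate Free applies instead.
Duty = €273,297.48 × 0% = €0.00.
Line 3 (5511.30, Bralica, 2,626 m², €185,421.86):
Base rate for 5511.30 is 11.5% + €3.16/m².
Additional duty on 5511.30 from Bralica: +48.9%. Applied ad valorem rate: 11.5% + 48.9% = 60.4%.
Duty = €185,421.86 × 60.4% + 2,626 × €3.16 = €120,292.96.
Line 4 (4796.27, Bralica, 775 kg, €138,492.50):
Base rate for 4796.27 is 7.5% + €0.72/kg.
Additional duty on 4796.27 from Bralica: +19.8%. Applied ad valorem rate: 7.5% + 19.8% = 27.3%.
Duty = €138,492.50 × 27.3% + 775 × €0.72 = €38,366.45.
Total = €25,323.54 + €0.00 + €120,292.96 + €38,366.45 = €183,982.95.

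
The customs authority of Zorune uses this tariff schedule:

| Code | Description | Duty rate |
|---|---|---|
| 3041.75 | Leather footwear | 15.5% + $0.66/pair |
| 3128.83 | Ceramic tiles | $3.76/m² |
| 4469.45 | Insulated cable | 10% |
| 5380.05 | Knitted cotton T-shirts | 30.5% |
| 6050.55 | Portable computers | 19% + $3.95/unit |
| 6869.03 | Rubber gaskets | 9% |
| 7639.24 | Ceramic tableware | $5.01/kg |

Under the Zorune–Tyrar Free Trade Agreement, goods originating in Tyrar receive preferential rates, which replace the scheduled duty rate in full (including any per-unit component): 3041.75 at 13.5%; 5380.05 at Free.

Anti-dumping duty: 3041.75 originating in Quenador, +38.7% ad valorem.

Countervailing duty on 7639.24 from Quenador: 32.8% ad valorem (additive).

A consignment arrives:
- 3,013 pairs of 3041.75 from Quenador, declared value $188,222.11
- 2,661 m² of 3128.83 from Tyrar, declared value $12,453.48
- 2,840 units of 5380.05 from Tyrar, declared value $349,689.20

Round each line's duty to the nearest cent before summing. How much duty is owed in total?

$114,010.32

Line 1 (3041.75, Quenador, 3,013 pairs, $188,222.11):
Base rate for 3041.75 is 15.5% + $0.66/pair.
3041.75 has an FTA preferential rate, but origin Quenador is not Tyrar; base rate stands.
Additional duty on 3041.75 from Quenador: +38.7%. Applied ad valorem rate: 15.5% + 38.7% = 54.2%.
Duty = $188,222.11 × 54.2% + 3,013 × $0.66 = $104,004.96.
Line 2 (3128.83, Tyrar, 2,661 m², $12,453.48):
Base rate for 3128.83 is $3.76/m².
Origin Tyrar is the FTA partner but 3128.83 is not on the preference list; base rate stands.
Duty = 2,661 × $3.76 = $10,005.36.
Line 3 (5380.05, Tyrar, 2,840 units, $349,689.20):
Base rate for 5380.05 is 30.5%.
Origin Tyrar qualifies under the Zorune–Tyrar agreement and 5380.05 is covered: preferential rate Free applies instead.
Duty = $349,689.20 × 0% = $0.00.
Total = $104,004.96 + $10,005.36 + $0.00 = $114,010.32.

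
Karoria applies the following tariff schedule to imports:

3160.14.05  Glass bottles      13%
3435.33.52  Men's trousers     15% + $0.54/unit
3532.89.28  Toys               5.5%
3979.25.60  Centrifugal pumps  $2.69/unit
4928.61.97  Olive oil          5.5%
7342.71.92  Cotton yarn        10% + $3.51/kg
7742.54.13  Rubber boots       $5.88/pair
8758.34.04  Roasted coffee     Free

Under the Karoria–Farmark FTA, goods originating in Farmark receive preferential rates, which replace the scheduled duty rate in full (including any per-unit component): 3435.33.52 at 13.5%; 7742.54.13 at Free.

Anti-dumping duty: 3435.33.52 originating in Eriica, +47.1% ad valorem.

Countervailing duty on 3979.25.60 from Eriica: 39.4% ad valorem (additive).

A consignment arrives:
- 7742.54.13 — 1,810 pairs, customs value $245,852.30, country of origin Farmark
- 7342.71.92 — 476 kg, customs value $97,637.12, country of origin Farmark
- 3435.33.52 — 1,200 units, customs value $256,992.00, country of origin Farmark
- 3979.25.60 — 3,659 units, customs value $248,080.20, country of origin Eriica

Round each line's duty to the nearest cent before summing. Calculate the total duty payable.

$153,714.70

Line 1 (7742.54.13, Farmark, 1,810 pairs, $245,852.30):
Base rate for 7742.54.13 is $5.88/pair.
Origin Farmark qualifies under the Karoria–Farmark agreement and 7742.54.13 is covered: preferential rate Free applies instead.
Duty = $245,852.30 × 0% = $0.00.
Line 2 (7342.71.92, Farmark, 476 kg, $97,637.12):
Base rate for 7342.71.92 is 10% + $3.51/kg.
Origin Farmark is the FTA partner but 7342.71.92 is not on the preference list; base rate stands.
Duty = $97,637.12 × 10% + 476 × $3.51 = $11,434.47.
Line 3 (3435.33.52, Farmark, 1,200 units, $256,992.00):
Base rate for 3435.33.52 is 15% + $0.54/unit.
Origin Farmark qualifies under the Karoria–Farmark agreement and 3435.33.52 is covered: preferential rate 13.5% applies instead.
The additional-duty order on 3435.33.52 targets Eriica, not Farmark; it does not apply.
Duty = $256,992.00 × 13.5% = $34,693.92.
Line 4 (3979.25.60, Eriica, 3,659 units, $248,080.20):
Base rate for 3979.25.60 is $2.69/unit.
Additional duty on 3979.25.60 from Eriica: +39.4% ad valorem. Applied ad valorem rate = 39.4%.
Duty = $248,080.20 × 39.4% + 3,659 × $2.69 = $107,586.31.
Total = $0.00 + $11,434.47 + $34,693.92 + $107,586.31 = $153,714.70.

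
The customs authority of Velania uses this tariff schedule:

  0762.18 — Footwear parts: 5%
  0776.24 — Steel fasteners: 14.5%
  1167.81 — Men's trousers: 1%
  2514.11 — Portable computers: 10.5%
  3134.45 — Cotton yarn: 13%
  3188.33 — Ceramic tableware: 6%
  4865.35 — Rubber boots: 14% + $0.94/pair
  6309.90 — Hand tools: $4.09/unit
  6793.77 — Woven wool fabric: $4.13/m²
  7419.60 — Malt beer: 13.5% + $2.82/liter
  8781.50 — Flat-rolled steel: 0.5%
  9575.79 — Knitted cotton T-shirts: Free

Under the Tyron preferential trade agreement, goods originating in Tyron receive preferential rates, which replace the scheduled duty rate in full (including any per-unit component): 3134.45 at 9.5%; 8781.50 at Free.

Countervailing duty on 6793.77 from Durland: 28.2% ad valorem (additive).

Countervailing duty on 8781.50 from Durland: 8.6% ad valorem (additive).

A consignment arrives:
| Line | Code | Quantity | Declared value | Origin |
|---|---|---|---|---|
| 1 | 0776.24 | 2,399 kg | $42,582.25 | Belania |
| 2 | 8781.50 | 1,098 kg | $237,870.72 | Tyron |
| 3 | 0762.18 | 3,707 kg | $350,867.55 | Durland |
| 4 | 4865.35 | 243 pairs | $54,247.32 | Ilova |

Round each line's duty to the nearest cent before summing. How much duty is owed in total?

Line 1 (0776.24, Belania, 2,399 kg, $42,582.25):
Base rate for 0776.24 is 14.5%.
Duty = $42,582.25 × 14.5% = $6,174.43.
Line 2 (8781.50, Tyron, 1,098 kg, $237,870.72):
Base rate for 8781.50 is 0.5%.
Origin Tyron qualifies under the Velania–Tyron agreement and 8781.50 is covered: preferential rate Free applies instead.
The additional-duty order on 8781.50 targets Durland, not Tyron; it does not apply.
Duty = $237,870.72 × 0% = $0.00.
Line 3 (0762.18, Durland, 3,707 kg, $350,867.55):
Base rate for 0762.18 is 5%.
Duty = $350,867.55 × 5% = $17,543.38.
Line 4 (4865.35, Ilova, 243 pairs, $54,247.32):
Base rate for 4865.35 is 14% + $0.94/pair.
Duty = $54,247.32 × 14% + 243 × $0.94 = $7,823.04.
Total = $6,174.43 + $0.00 + $17,543.38 + $7,823.04 = $31,540.85.

$31,540.85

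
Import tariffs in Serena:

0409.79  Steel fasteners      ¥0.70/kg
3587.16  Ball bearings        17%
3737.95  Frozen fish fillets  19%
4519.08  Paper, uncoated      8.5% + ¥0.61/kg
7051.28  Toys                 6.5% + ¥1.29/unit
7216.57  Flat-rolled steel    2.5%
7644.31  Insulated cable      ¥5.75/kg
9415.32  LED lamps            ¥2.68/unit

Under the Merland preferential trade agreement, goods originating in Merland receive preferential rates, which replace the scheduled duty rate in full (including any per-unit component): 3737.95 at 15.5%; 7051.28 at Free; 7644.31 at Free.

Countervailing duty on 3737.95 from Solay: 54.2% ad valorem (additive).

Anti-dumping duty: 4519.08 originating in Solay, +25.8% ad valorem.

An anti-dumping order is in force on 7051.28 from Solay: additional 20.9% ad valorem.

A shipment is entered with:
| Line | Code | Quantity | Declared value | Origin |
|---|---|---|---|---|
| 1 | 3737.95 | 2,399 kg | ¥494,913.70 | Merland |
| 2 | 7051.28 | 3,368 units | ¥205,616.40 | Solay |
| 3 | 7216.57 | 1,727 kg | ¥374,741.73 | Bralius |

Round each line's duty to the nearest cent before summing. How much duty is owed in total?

¥146,763.77

Line 1 (3737.95, Merland, 2,399 kg, ¥494,913.70):
Base rate for 3737.95 is 19%.
Origin Merland qualifies under the Serena–Merland agreement and 3737.95 is covered: preferential rate 15.5% applies instead.
The additional-duty order on 3737.95 targets Solay, not Merland; it does not apply.
Duty = ¥494,913.70 × 15.5% = ¥76,711.62.
Line 2 (7051.28, Solay, 3,368 units, ¥205,616.40):
Base rate for 7051.28 is 6.5% + ¥1.29/unit.
7051.28 has an FTA preferential rate, but origin Solay is not Merland; base rate stands.
Additional duty on 7051.28 from Solay: +20.9%. Applied ad valorem rate: 6.5% + 20.9% = 27.4%.
Duty = ¥205,616.40 × 27.4% + 3,368 × ¥1.29 = ¥60,683.61.
Line 3 (7216.57, Bralius, 1,727 kg, ¥374,741.73):
Base rate for 7216.57 is 2.5%.
Duty = ¥374,741.73 × 2.5% = ¥9,368.54.
Total = ¥76,711.62 + ¥60,683.61 + ¥9,368.54 = ¥146,763.77.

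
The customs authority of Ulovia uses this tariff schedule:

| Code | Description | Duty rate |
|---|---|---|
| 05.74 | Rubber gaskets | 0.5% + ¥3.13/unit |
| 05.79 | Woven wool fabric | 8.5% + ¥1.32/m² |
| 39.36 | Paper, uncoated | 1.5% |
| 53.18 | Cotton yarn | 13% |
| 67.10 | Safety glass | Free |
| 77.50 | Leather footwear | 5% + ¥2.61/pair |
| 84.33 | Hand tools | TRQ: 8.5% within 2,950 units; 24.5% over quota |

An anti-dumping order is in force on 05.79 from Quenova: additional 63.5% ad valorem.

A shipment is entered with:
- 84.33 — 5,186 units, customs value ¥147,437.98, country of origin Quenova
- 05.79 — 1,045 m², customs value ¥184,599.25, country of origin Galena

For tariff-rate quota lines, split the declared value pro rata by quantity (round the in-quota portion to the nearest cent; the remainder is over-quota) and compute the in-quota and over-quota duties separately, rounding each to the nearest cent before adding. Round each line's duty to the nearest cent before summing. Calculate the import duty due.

¥39,773.68

Line 1 (84.33, Quenova, 5,186 units, ¥147,437.98):
Code 84.33 is under a tariff-rate quota (threshold 2,950 units). In-quota: 2,950 units at 8.5%; over-quota: 2,236 units at 24.5%.
Pro-rata value split: in-quota = ¥147,437.98 × 2,950/5,186 = ¥83,868.50; over-quota = ¥147,437.98 − ¥83,868.50 = ¥63,569.48.
In-quota duty = ¥83,868.50 × 8.5% = ¥7,128.82. Over-quota duty = ¥63,569.48 × 24.5% = ¥15,574.52.
Line duty = ¥7,128.82 + ¥15,574.52 = ¥22,703.34.
Line 2 (05.79, Galena, 1,045 m², ¥184,599.25):
Base rate for 05.79 is 8.5% + ¥1.32/m².
The additional-duty order on 05.79 targets Quenova, not Galena; it does not apply.
Duty = ¥184,599.25 × 8.5% + 1,045 × ¥1.32 = ¥17,070.34.
Total = ¥22,703.34 + ¥17,070.34 = ¥39,773.68.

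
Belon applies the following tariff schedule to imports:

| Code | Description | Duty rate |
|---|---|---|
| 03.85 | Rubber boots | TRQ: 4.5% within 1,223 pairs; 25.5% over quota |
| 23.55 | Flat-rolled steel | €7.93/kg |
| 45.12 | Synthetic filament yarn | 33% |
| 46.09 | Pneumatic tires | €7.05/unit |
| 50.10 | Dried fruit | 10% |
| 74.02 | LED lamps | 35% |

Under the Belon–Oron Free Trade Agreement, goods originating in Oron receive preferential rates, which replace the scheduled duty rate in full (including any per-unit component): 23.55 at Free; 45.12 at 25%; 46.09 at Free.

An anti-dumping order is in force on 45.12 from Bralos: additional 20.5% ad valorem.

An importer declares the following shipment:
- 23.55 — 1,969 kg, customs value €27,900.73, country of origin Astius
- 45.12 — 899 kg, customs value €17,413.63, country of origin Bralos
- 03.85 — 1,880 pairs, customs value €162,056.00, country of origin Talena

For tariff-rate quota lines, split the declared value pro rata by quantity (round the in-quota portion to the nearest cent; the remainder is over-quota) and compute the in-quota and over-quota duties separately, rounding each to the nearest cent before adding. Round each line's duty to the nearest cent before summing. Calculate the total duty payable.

Line 1 (23.55, Astius, 1,969 kg, €27,900.73):
Base rate for 23.55 is €7.93/kg.
23.55 has an FTA preferential rate, but origin Astius is not Oron; base rate stands.
Duty = 1,969 × €7.93 = €15,614.17.
Line 2 (45.12, Bralos, 899 kg, €17,413.63):
Base rate for 45.12 is 33%.
45.12 has an FTA preferential rate, but origin Bralos is not Oron; base rate stands.
Additional duty on 45.12 from Bralos: +20.5%. Applied ad valorem rate: 33% + 20.5% = 53.5%.
Duty = €17,413.63 × 53.5% = €9,316.29.
Line 3 (03.85, Talena, 1,880 pairs, €162,056.00):
Code 03.85 is under a tariff-rate quota (threshold 1,223 pairs). In-quota: 1,223 pairs at 4.5%; over-quota: 657 pairs at 25.5%.
Pro-rata value split: in-quota = €162,056.00 × 1,223/1,880 = €105,422.60; over-quota = €162,056.00 − €105,422.60 = €56,633.40.
In-quota duty = €105,422.60 × 4.5% = €4,744.02. Over-quota duty = €56,633.40 × 25.5% = €14,441.52.
Line duty = €4,744.02 + €14,441.52 = €19,185.54.
Total = €15,614.17 + €9,316.29 + €19,185.54 = €44,116.00.

€44,116.00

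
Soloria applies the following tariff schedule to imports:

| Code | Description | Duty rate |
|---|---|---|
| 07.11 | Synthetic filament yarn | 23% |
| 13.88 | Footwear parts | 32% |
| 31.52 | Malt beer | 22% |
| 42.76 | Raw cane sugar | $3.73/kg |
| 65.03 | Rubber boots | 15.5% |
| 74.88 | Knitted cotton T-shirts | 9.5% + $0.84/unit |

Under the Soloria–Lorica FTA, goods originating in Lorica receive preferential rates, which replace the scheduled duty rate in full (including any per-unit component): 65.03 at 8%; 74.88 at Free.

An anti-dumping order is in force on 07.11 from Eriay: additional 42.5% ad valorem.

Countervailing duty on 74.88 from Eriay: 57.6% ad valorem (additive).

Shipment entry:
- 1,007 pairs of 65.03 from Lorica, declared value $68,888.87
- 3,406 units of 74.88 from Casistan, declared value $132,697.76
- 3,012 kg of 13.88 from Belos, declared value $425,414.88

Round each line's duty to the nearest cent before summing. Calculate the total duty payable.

$157,111.20

Line 1 (65.03, Lorica, 1,007 pairs, $68,888.87):
Base rate for 65.03 is 15.5%.
Origin Lorica qualifies under the Soloria–Lorica agreement and 65.03 is covered: preferential rate 8% applies instead.
Duty = $68,888.87 × 8% = $5,511.11.
Line 2 (74.88, Casistan, 3,406 units, $132,697.76):
Base rate for 74.88 is 9.5% + $0.84/unit.
74.88 has an FTA preferential rate, but origin Casistan is not Lorica; base rate stands.
The additional-duty order on 74.88 targets Eriay, not Casistan; it does not apply.
Duty = $132,697.76 × 9.5% + 3,406 × $0.84 = $15,467.33.
Line 3 (13.88, Belos, 3,012 kg, $425,414.88):
Base rate for 13.88 is 32%.
Duty = $425,414.88 × 32% = $136,132.76.
Total = $5,511.11 + $15,467.33 + $136,132.76 = $157,111.20.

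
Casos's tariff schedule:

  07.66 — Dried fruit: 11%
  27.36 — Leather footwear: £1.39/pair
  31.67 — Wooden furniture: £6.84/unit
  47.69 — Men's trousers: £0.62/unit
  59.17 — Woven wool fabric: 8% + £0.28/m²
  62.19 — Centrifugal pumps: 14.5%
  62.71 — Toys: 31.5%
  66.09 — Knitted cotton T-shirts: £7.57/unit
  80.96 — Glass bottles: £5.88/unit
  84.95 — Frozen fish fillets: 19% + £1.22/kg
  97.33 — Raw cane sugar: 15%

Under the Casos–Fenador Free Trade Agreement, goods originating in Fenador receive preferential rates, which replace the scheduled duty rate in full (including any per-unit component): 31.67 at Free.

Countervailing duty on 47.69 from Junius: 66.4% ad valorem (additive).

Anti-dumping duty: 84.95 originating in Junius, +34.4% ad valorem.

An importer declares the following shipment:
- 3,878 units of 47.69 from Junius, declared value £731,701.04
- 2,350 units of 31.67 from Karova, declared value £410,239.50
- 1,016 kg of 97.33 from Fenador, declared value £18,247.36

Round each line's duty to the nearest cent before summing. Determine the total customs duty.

Line 1 (47.69, Junius, 3,878 units, £731,701.04):
Base rate for 47.69 is £0.62/unit.
Additional duty on 47.69 from Junius: +66.4% ad valorem. Applied ad valorem rate = 66.4%.
Duty = £731,701.04 × 66.4% + 3,878 × £0.62 = £488,253.85.
Line 2 (31.67, Karova, 2,350 units, £410,239.50):
Base rate for 31.67 is £6.84/unit.
31.67 has an FTA preferential rate, but origin Karova is not Fenador; base rate stands.
Duty = 2,350 × £6.84 = £16,074.00.
Line 3 (97.33, Fenador, 1,016 kg, £18,247.36):
Base rate for 97.33 is 15%.
Origin Fenador is the FTA partner but 97.33 is not on the preference list; base rate stands.
Duty = £18,247.36 × 15% = £2,737.10.
Total = £488,253.85 + £16,074.00 + £2,737.10 = £507,064.95.

£507,064.95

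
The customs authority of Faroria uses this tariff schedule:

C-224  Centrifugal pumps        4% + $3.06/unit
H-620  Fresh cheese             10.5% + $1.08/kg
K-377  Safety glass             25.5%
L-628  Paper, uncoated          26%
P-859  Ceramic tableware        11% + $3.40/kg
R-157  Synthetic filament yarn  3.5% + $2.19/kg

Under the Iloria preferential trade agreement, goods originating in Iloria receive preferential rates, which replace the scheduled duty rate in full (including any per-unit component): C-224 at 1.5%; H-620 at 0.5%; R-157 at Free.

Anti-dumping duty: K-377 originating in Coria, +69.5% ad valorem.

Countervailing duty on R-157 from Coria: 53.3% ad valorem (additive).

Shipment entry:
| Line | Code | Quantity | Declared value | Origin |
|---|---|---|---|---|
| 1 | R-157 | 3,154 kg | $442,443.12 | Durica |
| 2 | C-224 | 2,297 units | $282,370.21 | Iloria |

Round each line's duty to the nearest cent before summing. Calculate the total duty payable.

Line 1 (R-157, Durica, 3,154 kg, $442,443.12):
Base rate for R-157 is 3.5% + $2.19/kg.
R-157 has an FTA preferential rate, but origin Durica is not Iloria; base rate stands.
The additional-duty order on R-157 targets Coria, not Durica; it does not apply.
Duty = $442,443.12 × 3.5% + 3,154 × $2.19 = $22,392.77.
Line 2 (C-224, Iloria, 2,297 units, $282,370.21):
Base rate for C-224 is 4% + $3.06/unit.
Origin Iloria qualifies under the Faroria–Iloria agreement and C-224 is covered: preferential rate 1.5% applies instead.
Duty = $282,370.21 × 1.5% = $4,235.55.
Total = $22,392.77 + $4,235.55 = $26,628.32.

$26,628.32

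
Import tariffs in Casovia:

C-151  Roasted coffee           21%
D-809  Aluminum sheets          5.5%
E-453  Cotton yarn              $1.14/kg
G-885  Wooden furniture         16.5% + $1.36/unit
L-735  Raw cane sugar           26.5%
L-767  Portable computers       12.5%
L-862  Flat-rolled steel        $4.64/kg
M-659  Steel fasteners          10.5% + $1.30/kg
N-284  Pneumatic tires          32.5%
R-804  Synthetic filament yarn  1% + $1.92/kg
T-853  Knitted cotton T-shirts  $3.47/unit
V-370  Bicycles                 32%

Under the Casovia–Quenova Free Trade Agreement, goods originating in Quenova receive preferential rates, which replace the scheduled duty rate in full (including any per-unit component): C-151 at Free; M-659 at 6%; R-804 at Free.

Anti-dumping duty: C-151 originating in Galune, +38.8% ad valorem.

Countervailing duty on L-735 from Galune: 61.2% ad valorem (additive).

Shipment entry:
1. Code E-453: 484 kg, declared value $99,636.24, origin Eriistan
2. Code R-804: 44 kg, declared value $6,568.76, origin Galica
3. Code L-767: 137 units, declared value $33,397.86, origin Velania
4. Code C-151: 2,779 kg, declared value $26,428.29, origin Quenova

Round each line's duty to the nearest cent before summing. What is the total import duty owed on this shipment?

$4,876.66

Line 1 (E-453, Eriistan, 484 kg, $99,636.24):
Base rate for E-453 is $1.14/kg.
Duty = 484 × $1.14 = $551.76.
Line 2 (R-804, Galica, 44 kg, $6,568.76):
Base rate for R-804 is 1% + $1.92/kg.
R-804 has an FTA preferential rate, but origin Galica is not Quenova; base rate stands.
Duty = $6,568.76 × 1% + 44 × $1.92 = $150.17.
Line 3 (L-767, Velania, 137 units, $33,397.86):
Base rate for L-767 is 12.5%.
Duty = $33,397.86 × 12.5% = $4,174.73.
Line 4 (C-151, Quenova, 2,779 kg, $26,428.29):
Base rate for C-151 is 21%.
Origin Quenova qualifies under the Casovia–Quenova agreement and C-151 is covered: preferential rate Free applies instead.
The additional-duty order on C-151 targets Galune, not Quenova; it does not apply.
Duty = $26,428.29 × 0% = $0.00.
Total = $551.76 + $150.17 + $4,174.73 + $0.00 = $4,876.66.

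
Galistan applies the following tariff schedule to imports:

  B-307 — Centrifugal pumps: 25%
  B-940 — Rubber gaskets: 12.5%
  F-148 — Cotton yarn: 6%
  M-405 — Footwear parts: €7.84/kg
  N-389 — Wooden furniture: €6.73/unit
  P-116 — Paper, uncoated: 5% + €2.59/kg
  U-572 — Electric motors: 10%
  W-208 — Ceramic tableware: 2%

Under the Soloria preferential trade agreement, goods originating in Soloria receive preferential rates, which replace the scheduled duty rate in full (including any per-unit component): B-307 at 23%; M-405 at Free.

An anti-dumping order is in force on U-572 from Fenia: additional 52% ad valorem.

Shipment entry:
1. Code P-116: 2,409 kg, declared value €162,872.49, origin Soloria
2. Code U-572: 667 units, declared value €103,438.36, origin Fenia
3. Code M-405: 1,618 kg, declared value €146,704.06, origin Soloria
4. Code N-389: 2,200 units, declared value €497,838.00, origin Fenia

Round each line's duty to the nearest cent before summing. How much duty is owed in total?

Line 1 (P-116, Soloria, 2,409 kg, €162,872.49):
Base rate for P-116 is 5% + €2.59/kg.
Origin Soloria is the FTA partner but P-116 is not on the preference list; base rate stands.
Duty = €162,872.49 × 5% + 2,409 × €2.59 = €14,382.93.
Line 2 (U-572, Fenia, 667 units, €103,438.36):
Base rate for U-572 is 10%.
Additional duty on U-572 from Fenia: +52%. Applied ad valorem rate: 10% + 52% = 62%.
Duty = €103,438.36 × 62% = €64,131.78.
Line 3 (M-405, Soloria, 1,618 kg, €146,704.06):
Base rate for M-405 is €7.84/kg.
Origin Soloria qualifies under the Galistan–Soloria agreement and M-405 is covered: preferential rate Free applies instead.
Duty = €146,704.06 × 0% = €0.00.
Line 4 (N-389, Fenia, 2,200 units, €497,838.00):
Base rate for N-389 is €6.73/unit.
Duty = 2,200 × €6.73 = €14,806.00.
Total = €14,382.93 + €64,131.78 + €0.00 + €14,806.00 = €93,320.71.

€93,320.71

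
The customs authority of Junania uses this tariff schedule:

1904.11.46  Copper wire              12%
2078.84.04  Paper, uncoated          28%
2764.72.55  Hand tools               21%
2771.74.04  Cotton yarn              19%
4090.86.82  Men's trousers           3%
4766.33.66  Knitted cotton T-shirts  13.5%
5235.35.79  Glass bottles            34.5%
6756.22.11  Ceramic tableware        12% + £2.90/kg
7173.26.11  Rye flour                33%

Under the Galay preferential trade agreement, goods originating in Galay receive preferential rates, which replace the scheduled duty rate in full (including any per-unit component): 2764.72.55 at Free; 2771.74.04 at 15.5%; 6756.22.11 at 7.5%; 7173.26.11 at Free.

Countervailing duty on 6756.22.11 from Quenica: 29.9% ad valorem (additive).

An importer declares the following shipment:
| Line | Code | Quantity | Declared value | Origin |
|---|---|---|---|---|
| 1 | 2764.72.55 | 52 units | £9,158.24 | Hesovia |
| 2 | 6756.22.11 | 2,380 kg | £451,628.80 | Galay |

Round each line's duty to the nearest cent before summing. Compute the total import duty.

Line 1 (2764.72.55, Hesovia, 52 units, £9,158.24):
Base rate for 2764.72.55 is 21%.
2764.72.55 has an FTA preferential rate, but origin Hesovia is not Galay; base rate stands.
Duty = £9,158.24 × 21% = £1,923.23.
Line 2 (6756.22.11, Galay, 2,380 kg, £451,628.80):
Base rate for 6756.22.11 is 12% + £2.90/kg.
Origin Galay qualifies under the Junania–Galay agreement and 6756.22.11 is covered: preferential rate 7.5% applies instead.
The additional-duty order on 6756.22.11 targets Quenica, not Galay; it does not apply.
Duty = £451,628.80 × 7.5% = £33,872.16.
Total = £1,923.23 + £33,872.16 = £35,795.39.

£35,795.39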